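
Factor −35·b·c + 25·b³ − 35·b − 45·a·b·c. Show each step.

−35·b·c + 25·b³ − 35·b − 45·a·b·c
= 5(−7·b·c + 5·b³ − 7·b − 9·a·b·c)    [factor out 5]
= 5·b(−7·c + 5·b² − 7 − 9·a·c)    [factor out b]

5·b(−7·c + 5·b² − 7 − 9·a·c)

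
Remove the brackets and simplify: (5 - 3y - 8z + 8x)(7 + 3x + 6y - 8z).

(5 - 3y - 8z + 8x)(7 + 3x + 6y - 8z)
= 35 + 15x + 30y - 40z - 21y - 9xy - 18y^2 + 24yz - 56z - 24xz - 48yz + 64z^2 + 56x + 24x^2 + 48xy - 64xz    [distributive law]
= 35 + 71x + 9y - 96z + 39xy - 18y^2 - 24yz - 88xz + 64z^2 + 24x^2    [combine like terms]

35 + 71x + 9y - 96z + 39xy - 18y^2 - 24yz - 88xz + 64z^2 + 24x^2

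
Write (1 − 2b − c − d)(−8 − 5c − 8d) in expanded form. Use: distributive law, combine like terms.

−8 + 3c + 16b + 10bc + 16bd + 5c² + 13cd + 8d²

(1 − 2b − c − d)(−8 − 5c − 8d)
= −8 − 5c − 8d + 16b + 10bc + 16bd + 8c + 5c² + 8cd + 8d + 5cd + 8d²    [distributive law]
= −8 + 3c + 16b + 10bc + 16bd + 5c² + 13cd + 8d²    [combine like terms]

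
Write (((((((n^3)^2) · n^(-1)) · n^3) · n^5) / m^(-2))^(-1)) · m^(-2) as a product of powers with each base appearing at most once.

(((((((n^3)^2) · n^(-1)) · n^3) · n^5) / m^(-2))^(-1)) · m^(-2)
= (((((((n^3)^2) · n^(-1)) · n^3) · n^5)^(-1)) / ((m^(-2))^(-1))) · m^(-2)    [power of a quotient]
= (((((((n^3)^2) · n^(-1)) · n^3)^(-1)) · ((n^5)^(-1))) / ((m^(-2))^(-1))) · m^(-2)    [power of a product]
= (((((((n^3)^2) · n^(-1))^(-1)) · ((n^3)^(-1))) · ((n^5)^(-1))) / ((m^(-2))^(-1))) · m^(-2)    [power of a product]
= (((((((n^3)^2)^(-1)) · ((n^(-1))^(-1))) · ((n^3)^(-1))) · ((n^5)^(-1))) / ((m^(-2))^(-1))) · m^(-2)    [power of a product]
= ((((((n^3)^(-2)) · ((n^(-1))^(-1))) · ((n^3)^(-1))) · ((n^5)^(-1))) / ((m^(-2))^(-1))) · m^(-2)    [power of a power]
= ((((n^(-6) · ((n^(-1))^(-1))) · ((n^3)^(-1))) · ((n^5)^(-1))) / ((m^(-2))^(-1))) · m^(-2)    [power of a power]
= ((((n^(-6) · n) · ((n^3)^(-1))) · ((n^5)^(-1))) / ((m^(-2))^(-1))) · m^(-2)    [power of a power]
= (((n^(-5) · ((n^3)^(-1))) · ((n^5)^(-1))) / ((m^(-2))^(-1))) · m^(-2)    [product of powers]
= (((n^(-5) · n^(-3)) · ((n^5)^(-1))) / ((m^(-2))^(-1))) · m^(-2)    [power of a power]
= ((n^(-8) · ((n^5)^(-1))) / ((m^(-2))^(-1))) · m^(-2)    [product of powers]
= ((n^(-8) · n^(-5)) / ((m^(-2))^(-1))) · m^(-2)    [power of a power]
= (n^(-13) / ((m^(-2))^(-1))) · m^(-2)    [product of powers]
= (n^(-13) / m^2) · m^(-2)    [power of a power]
= m^(-4)n^(-13)    [quotient of powers]

m^(-4)n^(-13)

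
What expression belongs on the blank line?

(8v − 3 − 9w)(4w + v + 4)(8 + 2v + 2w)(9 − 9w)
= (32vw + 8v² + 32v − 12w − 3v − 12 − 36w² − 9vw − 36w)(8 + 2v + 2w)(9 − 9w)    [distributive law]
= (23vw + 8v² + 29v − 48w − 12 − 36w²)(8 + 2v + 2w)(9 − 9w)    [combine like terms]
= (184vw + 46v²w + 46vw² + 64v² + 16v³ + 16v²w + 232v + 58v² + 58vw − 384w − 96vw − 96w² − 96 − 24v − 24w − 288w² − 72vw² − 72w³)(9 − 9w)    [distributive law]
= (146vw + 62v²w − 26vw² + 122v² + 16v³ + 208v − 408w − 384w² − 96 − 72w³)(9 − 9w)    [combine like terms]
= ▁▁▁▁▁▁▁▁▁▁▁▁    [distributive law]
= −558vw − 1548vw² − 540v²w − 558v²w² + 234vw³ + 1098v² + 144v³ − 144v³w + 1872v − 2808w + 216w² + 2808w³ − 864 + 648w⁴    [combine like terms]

After distributive law, the bracketed line is:

1314vw − 1314vw² + 558v²w − 558v²w² − 234vw² + 234vw³ + 1098v² − 1098v²w + 144v³ − 144v³w + 1872v − 1872vw − 3672w + 3672w² − 3456w² + 3456w³ − 864 + 864w − 648w³ + 648w⁴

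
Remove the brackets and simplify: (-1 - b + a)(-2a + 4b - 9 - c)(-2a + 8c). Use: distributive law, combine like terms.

(-1 - b + a)(-2a + 4b - 9 - c)(-2a + 8c)
= (2a - 4b + 9 + c + 2ab - 4b² + 9b + bc - 2a² + 4ab - 9a - ac)(-2a + 8c)    [distributive law]
= (-7a + 5b + 9 + c + 6ab - 4b² + bc - 2a² - ac)(-2a + 8c)    [combine like terms]
= 14a² - 56ac - 10ab + 40bc - 18a + 72c - 2ac + 8c² - 12a²b + 48abc + 8ab² - 32b²c - 2abc + 8bc² + 4a³ - 16a²c + 2a²c - 8ac²    [distributive law]
= 14a² - 58ac - 10ab + 40bc - 18a + 72c + 8c² - 12a²b + 46abc + 8ab² - 32b²c + 8bc² + 4a³ - 14a²c - 8ac²    [combine like terms]

14a² - 58ac - 10ab + 40bc - 18a + 72c + 8c² - 12a²b + 46abc + 8ab² - 32b²c + 8bc² + 4a³ - 14a²c - 8ac²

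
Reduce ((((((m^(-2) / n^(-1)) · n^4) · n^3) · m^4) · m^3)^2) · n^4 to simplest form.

((((((m^(-2) / n^(-1)) · n^4) · n^3) · m^4) · m^3)^2) · n^4
= ((((((m^(-2) / n^(-1)) · n^4) · n^3) · m^4)^2) · ((m^3)^2)) · n^4    [power of a product]
= ((((((m^(-2) / n^(-1)) · n^4) · n^3)^2) · ((m^4)^2)) · ((m^3)^2)) · n^4    [power of a product]
= ((((((m^(-2) / n^(-1)) · n^4)^2) · ((n^3)^2)) · ((m^4)^2)) · ((m^3)^2)) · n^4    [power of a product]
= ((((((m^(-2) / n^(-1))^2) · ((n^4)^2)) · ((n^3)^2)) · ((m^4)^2)) · ((m^3)^2)) · n^4    [power of a product]
= (((((((m^(-2))^2) / ((n^(-1))^2)) · ((n^4)^2)) · ((n^3)^2)) · ((m^4)^2)) · ((m^3)^2)) · n^4    [power of a quotient]
= (((((m^(-4) / ((n^(-1))^2)) · ((n^4)^2)) · ((n^3)^2)) · ((m^4)^2)) · ((m^3)^2)) · n^4    [power of a power]
= (((((m^(-4) / n^(-2)) · ((n^4)^2)) · ((n^3)^2)) · ((m^4)^2)) · ((m^3)^2)) · n^4    [power of a power]
= (((((m^(-4) / n^(-2)) · n^8) · ((n^3)^2)) · ((m^4)^2)) · ((m^3)^2)) · n^4    [power of a power]
= (((((m^(-4) / n^(-2)) · n^8) · n^6) · ((m^4)^2)) · ((m^3)^2)) · n^4    [power of a power]
= (((((m^(-4) / n^(-2)) · n^8) · n^6) · m^8) · ((m^3)^2)) · n^4    [power of a power]
= (((((m^(-4) / n^(-2)) · n^8) · n^6) · m^8) · m^6) · n^4    [power of a power]
= m^10n^20    [quotient of powers; product of powers]

m^10n^20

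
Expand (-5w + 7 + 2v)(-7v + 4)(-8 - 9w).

89vw - 315vw^2 - 92w + 180w^2 + 328v - 224 + 112v^2 + 126v^2w

(-5w + 7 + 2v)(-7v + 4)(-8 - 9w)
= (35vw - 20w - 49v + 28 - 14v^2 + 8v)(-8 - 9w)    [distributive law]
= (35vw - 20w - 41v + 28 - 14v^2)(-8 - 9w)    [combine like terms]
= -280vw - 315vw^2 + 160w + 180w^2 + 328v + 369vw - 224 - 252w + 112v^2 + 126v^2w    [distributive law]
= 89vw - 315vw^2 - 92w + 180w^2 + 328v - 224 + 112v^2 + 126v^2w    [combine like terms]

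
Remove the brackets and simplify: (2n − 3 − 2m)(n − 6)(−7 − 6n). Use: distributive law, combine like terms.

(2n − 3 − 2m)(n − 6)(−7 − 6n)
= (2n² − 12n − 3n + 18 − 2mn + 12m)(−7 − 6n)    [distributive law]
= (2n² − 15n + 18 − 2mn + 12m)(−7 − 6n)    [combine like terms]
= −14n² − 12n³ + 105n + 90n² − 126 − 108n + 14mn + 12mn² − 84m − 72mn    [distributive law]
= 76n² − 12n³ − 3n − 126 − 58mn + 12mn² − 84m    [combine like terms]

76n² − 12n³ − 3n − 126 − 58mn + 12mn² − 84m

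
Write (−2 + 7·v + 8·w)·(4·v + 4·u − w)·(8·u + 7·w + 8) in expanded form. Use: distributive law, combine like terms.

(−2 + 7·v + 8·w)·(4·v + 4·u − w)·(8·u + 7·w + 8)
= (−8·v − 8·u + 2·w + 28·v² + 28·u·v − 7·v·w + 32·v·w + 32·u·w − 8·w²)·(8·u + 7·w + 8)    [distributive law]
= (−8·v − 8·u + 2·w + 28·v² + 28·u·v + 25·v·w + 32·u·w − 8·w²)·(8·u + 7·w + 8)    [combine like terms]
= −64·u·v − 56·v·w − 64·v − 64·u² − 56·u·w − 64·u + 16·u·w + 14·w² + 16·w + 224·u·v² + 196·v²·w + 224·v² + 224·u²·v + 196·u·v·w + 224·u·v + 200·u·v·w + 175·v·w² + 200·v·w + 256·u²·w + 224·u·w² + 256·u·w − 64·u·w² − 56·w³ − 64·w²    [distributive law]
= 160·u·v + 144·v·w − 64·v − 64·u² + 216·u·w − 64·u − 50·w² + 16·w + 224·u·v² + 196·v²·w + 224·v² + 224·u²·v + 396·u·v·w + 175·v·w² + 256·u²·w + 160·u·w² − 56·w³    [combine like terms]

160·u·v + 144·v·w − 64·v − 64·u² + 216·u·w − 64·u − 50·w² + 16·w + 224·u·v² + 196·v²·w + 224·v² + 224·u²·v + 396·u·v·w + 175·v·w² + 256·u²·w + 160·u·w² − 56·w³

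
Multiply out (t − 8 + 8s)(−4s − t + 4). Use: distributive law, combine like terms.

(t − 8 + 8s)(−4s − t + 4)
= −4st − t^2 + 4t + 32s + 8t − 32 − 32s^2 − 8st + 32s    [distributive law]
= −12st − t^2 + 12t + 64s − 32 − 32s^2    [combine like terms]

−12st − t^2 + 12t + 64s − 32 − 32s^2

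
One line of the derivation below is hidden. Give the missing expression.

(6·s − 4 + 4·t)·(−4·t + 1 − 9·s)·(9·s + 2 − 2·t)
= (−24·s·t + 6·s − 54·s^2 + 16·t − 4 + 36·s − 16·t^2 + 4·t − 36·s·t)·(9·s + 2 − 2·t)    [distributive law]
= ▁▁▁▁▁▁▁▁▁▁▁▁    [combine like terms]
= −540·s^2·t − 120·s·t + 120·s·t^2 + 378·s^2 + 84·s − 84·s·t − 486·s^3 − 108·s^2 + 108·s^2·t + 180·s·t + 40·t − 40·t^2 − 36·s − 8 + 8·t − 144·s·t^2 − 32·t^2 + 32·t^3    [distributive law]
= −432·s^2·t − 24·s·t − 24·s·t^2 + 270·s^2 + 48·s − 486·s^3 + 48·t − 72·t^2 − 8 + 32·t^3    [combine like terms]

By combine like terms:

(−60·s·t + 42·s − 54·s^2 + 20·t − 4 − 16·t^2)·(9·s + 2 − 2·t)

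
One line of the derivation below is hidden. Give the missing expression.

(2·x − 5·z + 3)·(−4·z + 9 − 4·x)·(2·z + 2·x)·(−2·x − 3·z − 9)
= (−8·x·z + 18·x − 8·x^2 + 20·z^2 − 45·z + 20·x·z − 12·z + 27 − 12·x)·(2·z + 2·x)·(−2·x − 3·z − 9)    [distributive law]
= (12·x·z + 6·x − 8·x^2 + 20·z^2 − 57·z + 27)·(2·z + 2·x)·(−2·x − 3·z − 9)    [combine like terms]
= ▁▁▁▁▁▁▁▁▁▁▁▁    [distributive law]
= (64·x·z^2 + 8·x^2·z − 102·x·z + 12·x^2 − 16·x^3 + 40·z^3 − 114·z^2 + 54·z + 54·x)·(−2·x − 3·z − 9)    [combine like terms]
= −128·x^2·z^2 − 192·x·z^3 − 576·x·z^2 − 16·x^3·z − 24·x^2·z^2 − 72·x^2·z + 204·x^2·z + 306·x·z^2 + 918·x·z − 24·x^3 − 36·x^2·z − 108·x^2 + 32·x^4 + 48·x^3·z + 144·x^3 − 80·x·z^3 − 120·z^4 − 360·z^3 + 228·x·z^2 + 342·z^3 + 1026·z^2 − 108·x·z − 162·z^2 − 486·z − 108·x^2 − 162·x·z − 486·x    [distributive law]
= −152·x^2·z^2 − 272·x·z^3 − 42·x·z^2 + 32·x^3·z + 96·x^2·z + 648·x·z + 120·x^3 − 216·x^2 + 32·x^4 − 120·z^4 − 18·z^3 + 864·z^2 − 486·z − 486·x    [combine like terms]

By distributive law:

(24·x·z^2 + 24·x^2·z + 12·x·z + 12·x^2 − 16·x^2·z − 16·x^3 + 40·z^3 + 40·x·z^2 − 114·z^2 − 114·x·z + 54·z + 54·x)·(−2·x − 3·z − 9)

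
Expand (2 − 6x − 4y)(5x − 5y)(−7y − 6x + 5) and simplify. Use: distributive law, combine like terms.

(2 − 6x − 4y)(5x − 5y)(−7y − 6x + 5)
= (10x − 10y − 30x^2 + 30xy − 20xy + 20y^2)(−7y − 6x + 5)    [distributive law]
= (10x − 10y − 30x^2 + 10xy + 20y^2)(−7y − 6x + 5)    [combine like terms]
= −70xy − 60x^2 + 50x + 70y^2 + 60xy − 50y + 210x^2y + 180x^3 − 150x^2 − 70xy^2 − 60x^2y + 50xy − 140y^3 − 120xy^2 + 100y^2    [distributive law]
= 40xy − 210x^2 + 50x + 170y^2 − 50y + 150x^2y + 180x^3 − 190xy^2 − 140y^3    [combine like terms]

40xy − 210x^2 + 50x + 170y^2 − 50y + 150x^2y + 180x^3 − 190xy^2 − 140y^3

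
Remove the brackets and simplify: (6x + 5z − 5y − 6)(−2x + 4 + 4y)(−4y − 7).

48x^2y + 84x^2 − 382xy − 252x − 136xy^2 + 40xyz + 70xz − 220yz − 140z − 80y^2z + 316y^2 + 404y + 80y^3 + 168

(6x + 5z − 5y − 6)(−2x + 4 + 4y)(−4y − 7)
= (−12x^2 + 24x + 24xy − 10xz + 20z + 20yz + 10xy − 20y − 20y^2 + 12x − 24 − 24y)(−4y − 7)    [distributive law]
= (−12x^2 + 36x + 34xy − 10xz + 20z + 20yz − 44y − 20y^2 − 24)(−4y − 7)    [combine like terms]
= 48x^2y + 84x^2 − 144xy − 252x − 136xy^2 − 238xy + 40xyz + 70xz − 80yz − 140z − 80y^2z − 140yz + 176y^2 + 308y + 80y^3 + 140y^2 + 96y + 168    [distributive law]
= 48x^2y + 84x^2 − 382xy − 252x − 136xy^2 + 40xyz + 70xz − 220yz − 140z − 80y^2z + 316y^2 + 404y + 80y^3 + 168    [combine like terms]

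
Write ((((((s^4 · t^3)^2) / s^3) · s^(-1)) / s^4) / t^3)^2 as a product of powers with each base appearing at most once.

((((((s^4 · t^3)^2) / s^3) · s^(-1)) / s^4) / t^3)^2
= ((((((s^4 · t^3)^2) / s^3) · s^(-1)) / s^4)^2) / ((t^3)^2)    [power of a quotient]
= ((((((s^4 · t^3)^2) / s^3) · s^(-1))^2) / ((s^4)^2)) / ((t^3)^2)    [power of a quotient]
= ((((((s^4 · t^3)^2) / s^3)^2) · ((s^(-1))^2)) / ((s^4)^2)) / ((t^3)^2)    [power of a product]
= ((((((s^4 · t^3)^2)^2) / ((s^3)^2)) · ((s^(-1))^2)) / ((s^4)^2)) / ((t^3)^2)    [power of a quotient]
= (((((s^4 · t^3)^4) / ((s^3)^2)) · ((s^(-1))^2)) / ((s^4)^2)) / ((t^3)^2)    [power of a power]
= ((((((s^4)^4) · ((t^3)^4)) / ((s^3)^2)) · ((s^(-1))^2)) / ((s^4)^2)) / ((t^3)^2)    [power of a product]
= ((((s^16 · ((t^3)^4)) / ((s^3)^2)) · ((s^(-1))^2)) / ((s^4)^2)) / ((t^3)^2)    [power of a power]
= ((((s^16 · t^12) / ((s^3)^2)) · ((s^(-1))^2)) / ((s^4)^2)) / ((t^3)^2)    [power of a power]
= ((((s^16 · t^12) / s^6) · ((s^(-1))^2)) / ((s^4)^2)) / ((t^3)^2)    [power of a power]
= ((((s^16 · t^12) / s^6) · s^(-2)) / ((s^4)^2)) / ((t^3)^2)    [power of a power]
= ((((s^16 · t^12) / s^6) · s^(-2)) / s^8) / ((t^3)^2)    [power of a power]
= ((((s^16 · t^12) / s^6) · s^(-2)) / s^8) / t^6    [power of a power]
= t^6    [quotient of powers; product of powers]

t^6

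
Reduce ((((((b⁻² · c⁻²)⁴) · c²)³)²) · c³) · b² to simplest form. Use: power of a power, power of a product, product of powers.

b⁻⁴⁶c⁻³³

((((((b⁻² · c⁻²)⁴) · c²)³)²) · c³) · b²
= (((((b⁻² · c⁻²)⁴) · c²)⁶) · c³) · b²    [power of a power]
= (((((b⁻² · c⁻²)⁴)⁶) · ((c²)⁶)) · c³) · b²    [power of a product]
= ((((b⁻² · c⁻²)²⁴) · ((c²)⁶)) · c³) · b²    [power of a power]
= (((((b⁻²)²⁴) · ((c⁻²)²⁴)) · ((c²)⁶)) · c³) · b²    [power of a product]
= (((b⁻⁴⁸ · ((c⁻²)²⁴)) · ((c²)⁶)) · c³) · b²    [power of a power]
= (((b⁻⁴⁸ · c⁻⁴⁸) · ((c²)⁶)) · c³) · b²    [power of a power]
= (((b⁻⁴⁸ · c⁻⁴⁸) · c¹²) · c³) · b²    [power of a power]
= b⁻⁴⁶c⁻³³    [product of powers]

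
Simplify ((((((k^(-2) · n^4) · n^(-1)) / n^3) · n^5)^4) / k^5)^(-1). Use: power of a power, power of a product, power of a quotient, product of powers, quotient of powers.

k^13n^(-20)

((((((k^(-2) · n^4) · n^(-1)) / n^3) · n^5)^4) / k^5)^(-1)
= ((((((k^(-2) · n^4) · n^(-1)) / n^3) · n^5)^4)^(-1)) / ((k^5)^(-1))    [power of a quotient]
= (((((k^(-2) · n^4) · n^(-1)) / n^3) · n^5)^(-4)) / ((k^5)^(-1))    [power of a power]
= (((((k^(-2) · n^4) · n^(-1)) / n^3)^(-4)) · ((n^5)^(-4))) / ((k^5)^(-1))    [power of a product]
= (((((k^(-2) · n^4) · n^(-1))^(-4)) / ((n^3)^(-4))) · ((n^5)^(-4))) / ((k^5)^(-1))    [power of a quotient]
= (((((k^(-2) · n^4)^(-4)) · ((n^(-1))^(-4))) / ((n^3)^(-4))) · ((n^5)^(-4))) / ((k^5)^(-1))    [power of a product]
= ((((((k^(-2))^(-4)) · ((n^4)^(-4))) · ((n^(-1))^(-4))) / ((n^3)^(-4))) · ((n^5)^(-4))) / ((k^5)^(-1))    [power of a product]
= ((((k^8 · ((n^4)^(-4))) · ((n^(-1))^(-4))) / ((n^3)^(-4))) · ((n^5)^(-4))) / ((k^5)^(-1))    [power of a power]
= ((((k^8 · n^(-16)) · ((n^(-1))^(-4))) / ((n^3)^(-4))) · ((n^5)^(-4))) / ((k^5)^(-1))    [power of a power]
= ((((k^8 · n^(-16)) · n^4) / ((n^3)^(-4))) · ((n^5)^(-4))) / ((k^5)^(-1))    [power of a power]
= ((((k^8 · n^(-16)) · n^4) / n^(-12)) · ((n^5)^(-4))) / ((k^5)^(-1))    [power of a power]
= ((((k^8 · n^(-16)) · n^4) / n^(-12)) · n^(-20)) / ((k^5)^(-1))    [power of a power]
= ((((k^8 · n^(-16)) · n^4) / n^(-12)) · n^(-20)) / k^(-5)    [power of a power]
= k^13n^(-20)    [quotient of powers; product of powers]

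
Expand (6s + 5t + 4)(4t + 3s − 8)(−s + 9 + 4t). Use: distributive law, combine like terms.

(6s + 5t + 4)(4t + 3s − 8)(−s + 9 + 4t)
= (24st + 18s^2 − 48s + 20t^2 + 15st − 40t + 16t + 12s − 32)(−s + 9 + 4t)    [distributive law]
= (39st + 18s^2 − 36s + 20t^2 − 24t − 32)(−s + 9 + 4t)    [combine like terms]
= −39s^2t + 351st + 156st^2 − 18s^3 + 162s^2 + 72s^2t + 36s^2 − 324s − 144st − 20st^2 + 180t^2 + 80t^3 + 24st − 216t − 96t^2 + 32s − 288 − 128t    [distributive law]
= 33s^2t + 231st + 136st^2 − 18s^3 + 198s^2 − 292s + 84t^2 + 80t^3 − 344t − 288    [combine like terms]

33s^2t + 231st + 136st^2 − 18s^3 + 198s^2 − 292s + 84t^2 + 80t^3 − 344t − 288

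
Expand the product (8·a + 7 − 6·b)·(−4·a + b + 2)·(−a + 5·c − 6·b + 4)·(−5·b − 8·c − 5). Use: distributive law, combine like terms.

−160·a^3·b − 256·a^3·c − 160·a^3 − 480·a^2·b·c + 1280·a^2·c^2 + 1728·a^2·c − 800·a^2·b^2 − 220·a^2·b + 580·a^2 + 688·a·b^2·c − 1280·a·b·c^2 − 2140·a·b·c + 930·a·b^3 − 95·a·b^2 − 715·a·b + 480·a·c^2 + 796·a·c + 310·a + 227·b^2·c + 200·b·c^2 + 607·b·c − 210·b^3 + 490·b^2 + 240·b − 560·c^2 − 798·c − 280 − 138·b^3·c + 240·b^2·c^2 − 180·b^4

(8·a + 7 − 6·b)·(−4·a + b + 2)·(−a + 5·c − 6·b + 4)·(−5·b − 8·c − 5)
= (−32·a^2 + 8·a·b + 16·a − 28·a + 7·b + 14 + 24·a·b − 6·b^2 − 12·b)·(−a + 5·c − 6·b + 4)·(−5·b − 8·c − 5)    [distributive law]
= (−32·a^2 + 32·a·b − 12·a − 5·b + 14 − 6·b^2)·(−a + 5·c − 6·b + 4)·(−5·b − 8·c − 5)    [combine like terms]
= (32·a^3 − 160·a^2·c + 192·a^2·b − 128·a^2 − 32·a^2·b + 160·a·b·c − 192·a·b^2 + 128·a·b + 12·a^2 − 60·a·c + 72·a·b − 48·a + 5·a·b − 25·b·c + 30·b^2 − 20·b − 14·a + 70·c − 84·b + 56 + 6·a·b^2 − 30·b^2·c + 36·b^3 − 24·b^2)·(−5·b − 8·c − 5)    [distributive law]
= (32·a^3 − 160·a^2·c + 160·a^2·b − 116·a^2 + 160·a·b·c − 186·a·b^2 + 205·a·b − 60·a·c − 62·a − 25·b·c + 6·b^2 − 104·b + 70·c + 56 − 30·b^2·c + 36·b^3)·(−5·b − 8·c − 5)    [combine like terms]
= −160·a^3·b − 256·a^3·c − 160·a^3 + 800·a^2·b·c + 1280·a^2·c^2 + 800·a^2·c − 800·a^2·b^2 − 1280·a^2·b·c − 800·a^2·b + 580·a^2·b + 928·a^2·c + 580·a^2 − 800·a·b^2·c − 1280·a·b·c^2 − 800·a·b·c + 930·a·b^3 + 1488·a·b^2·c + 930·a·b^2 − 1025·a·b^2 − 1640·a·b·c − 1025·a·b + 300·a·b·c + 480·a·c^2 + 300·a·c + 310·a·b + 496·a·c + 310·a + 125·b^2·c + 200·b·c^2 + 125·b·c − 30·b^3 − 48·b^2·c − 30·b^2 + 520·b^2 + 832·b·c + 520·b − 350·b·c − 560·c^2 − 350·c − 280·b − 448·c − 280 + 150·b^3·c + 240·b^2·c^2 + 150·b^2·c − 180·b^4 − 288·b^3·c − 180·b^3    [distributive law]
= −160·a^3·b − 256·a^3·c − 160·a^3 − 480·a^2·b·c + 1280·a^2·c^2 + 1728·a^2·c − 800·a^2·b^2 − 220·a^2·b + 580·a^2 + 688·a·b^2·c − 1280·a·b·c^2 − 2140·a·b·c + 930·a·b^3 − 95·a·b^2 − 715·a·b + 480·a·c^2 + 796·a·c + 310·a + 227·b^2·c + 200·b·c^2 + 607·b·c − 210·b^3 + 490·b^2 + 240·b − 560·c^2 − 798·c − 280 − 138·b^3·c + 240·b^2·c^2 − 180·b^4    [combine like terms]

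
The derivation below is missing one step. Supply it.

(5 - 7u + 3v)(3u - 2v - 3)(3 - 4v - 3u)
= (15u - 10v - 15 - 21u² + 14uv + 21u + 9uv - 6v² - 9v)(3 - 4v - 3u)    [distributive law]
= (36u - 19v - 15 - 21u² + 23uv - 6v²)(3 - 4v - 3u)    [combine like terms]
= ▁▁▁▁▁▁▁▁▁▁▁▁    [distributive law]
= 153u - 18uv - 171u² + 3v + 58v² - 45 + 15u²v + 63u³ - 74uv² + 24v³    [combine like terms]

After distributive law, the bracketed line is:

108u - 144uv - 108u² - 57v + 76v² + 57uv - 45 + 60v + 45u - 63u² + 84u²v + 63u³ + 69uv - 92uv² - 69u²v - 18v² + 24v³ + 18uv²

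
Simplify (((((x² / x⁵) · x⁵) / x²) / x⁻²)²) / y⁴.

(((((x² / x⁵) · x⁵) / x²) / x⁻²)²) / y⁴
= (((((x² / x⁵) · x⁵) / x²)²) / ((x⁻²)²)) / y⁴    [power of a quotient]
= (((((x² / x⁵) · x⁵)²) / ((x²)²)) / ((x⁻²)²)) / y⁴    [power of a quotient]
= (((((x² / x⁵)²) · ((x⁵)²)) / ((x²)²)) / ((x⁻²)²)) / y⁴    [power of a product]
= ((((((x²)²) / ((x⁵)²)) · ((x⁵)²)) / ((x²)²)) / ((x⁻²)²)) / y⁴    [power of a quotient]
= ((((x⁴ / ((x⁵)²)) · ((x⁵)²)) / ((x²)²)) / ((x⁻²)²)) / y⁴    [power of a power]
= ((((x⁴ / x¹⁰) · ((x⁵)²)) / ((x²)²)) / ((x⁻²)²)) / y⁴    [power of a power]
= (((x⁻⁶ · ((x⁵)²)) / ((x²)²)) / ((x⁻²)²)) / y⁴    [quotient of powers]
= (((x⁻⁶ · x¹⁰) / ((x²)²)) / ((x⁻²)²)) / y⁴    [power of a power]
= ((x⁴ / ((x²)²)) / ((x⁻²)²)) / y⁴    [product of powers]
= ((x⁴ / x⁴) / ((x⁻²)²)) / y⁴    [power of a power]
= (x⁰ / ((x⁻²)²)) / y⁴    [quotient of powers]
= (x⁰ / x⁻⁴) / y⁴    [power of a power]
= x⁴ / y⁴    [quotient of powers]
= x⁴y⁻⁴    [quotient of powers]

x⁴y⁻⁴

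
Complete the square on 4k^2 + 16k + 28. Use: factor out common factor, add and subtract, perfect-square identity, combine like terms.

4k^2 + 16k + 28
= 4(k^2 + 4k) + 28    [factor out 4 from the k-terms]
= 4(k^2 + 4k + 4 - 4) + 28    [add and subtract 4 inside the bracket]
= 4(k + 2)^2 - 16 + 28    [perfect-square identity]
= 4(k + 2)^2 + 12    [combine constants]

4(k + 2)^2 + 12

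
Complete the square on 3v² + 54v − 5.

3(v + 9)² − 248

3v² + 54v − 5
= 3(v² + 18v) − 5    [factor out 3 from the v-terms]
= 3(v² + 18v + 81 − 81) − 5    [add and subtract 81 inside the bracket]
= 3(v + 9)² − 243 − 5    [perfect-square identity]
= 3(v + 9)² − 248    [combine constants]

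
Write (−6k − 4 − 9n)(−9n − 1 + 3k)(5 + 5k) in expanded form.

(−6k − 4 − 9n)(−9n − 1 + 3k)(5 + 5k)
= (54kn + 6k − 18k² + 36n + 4 − 12k + 81n² + 9n − 27kn)(5 + 5k)    [distributive law]
= (27kn − 6k − 18k² + 45n + 4 + 81n²)(5 + 5k)    [combine like terms]
= 135kn + 135k²n − 30k − 30k² − 90k² − 90k³ + 225n + 225kn + 20 + 20k + 405n² + 405kn²    [distributive law]
= 360kn + 135k²n − 10k − 120k² − 90k³ + 225n + 20 + 405n² + 405kn²    [combine like terms]

360kn + 135k²n − 10k − 120k² − 90k³ + 225n + 20 + 405n² + 405kn²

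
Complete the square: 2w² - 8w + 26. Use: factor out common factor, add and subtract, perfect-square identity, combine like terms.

2(w - 2)² + 18

2w² - 8w + 26
= 2(w² - 4w) + 26    [factor out 2 from the w-terms]
= 2(w² - 4w + 4 - 4) + 26    [add and subtract 4 inside the bracket]
= 2(w - 2)² - 8 + 26    [perfect-square identity]
= 2(w - 2)² + 18    [combine constants]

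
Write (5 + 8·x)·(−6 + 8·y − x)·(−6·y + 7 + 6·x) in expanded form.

(5 + 8·x)·(−6 + 8·y − x)·(−6·y + 7 + 6·x)
= (−30 + 40·y − 5·x − 48·x + 64·x·y − 8·x^2)·(−6·y + 7 + 6·x)    [distributive law]
= (−30 + 40·y − 53·x + 64·x·y − 8·x^2)·(−6·y + 7 + 6·x)    [combine like terms]
= 180·y − 210 − 180·x − 240·y^2 + 280·y + 240·x·y + 318·x·y − 371·x − 318·x^2 − 384·x·y^2 + 448·x·y + 384·x^2·y + 48·x^2·y − 56·x^2 − 48·x^3    [distributive law]
= 460·y − 210 − 551·x − 240·y^2 + 1006·x·y − 374·x^2 − 384·x·y^2 + 432·x^2·y − 48·x^3    [combine like terms]

460·y − 210 − 551·x − 240·y^2 + 1006·x·y − 374·x^2 − 384·x·y^2 + 432·x^2·y − 48·x^3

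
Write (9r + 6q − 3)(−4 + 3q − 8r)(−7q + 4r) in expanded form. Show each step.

(9r + 6q − 3)(−4 + 3q − 8r)(−7q + 4r)
= (−36r + 27qr − 72r² − 24q + 18q² − 48qr + 12 − 9q + 24r)(−7q + 4r)    [distributive law]
= (−12r − 21qr − 72r² − 33q + 18q² + 12)(−7q + 4r)    [combine like terms]
= 84qr − 48r² + 147q²r − 84qr² + 504qr² − 288r³ + 231q² − 132qr − 126q³ + 72q²r − 84q + 48r    [distributive law]
= −48qr − 48r² + 219q²r + 420qr² − 288r³ + 231q² − 126q³ − 84q + 48r    [combine like terms]

−48qr − 48r² + 219q²r + 420qr² − 288r³ + 231q² − 126q³ − 84q + 48r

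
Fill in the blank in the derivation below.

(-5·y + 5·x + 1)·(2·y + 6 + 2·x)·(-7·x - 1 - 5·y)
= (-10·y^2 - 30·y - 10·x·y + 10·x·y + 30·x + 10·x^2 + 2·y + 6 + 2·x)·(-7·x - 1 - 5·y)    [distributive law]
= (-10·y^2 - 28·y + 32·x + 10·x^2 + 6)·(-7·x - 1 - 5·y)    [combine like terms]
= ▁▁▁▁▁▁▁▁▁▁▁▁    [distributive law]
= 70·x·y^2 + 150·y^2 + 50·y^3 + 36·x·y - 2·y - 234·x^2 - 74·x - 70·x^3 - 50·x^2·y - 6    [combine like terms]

Applying distributive law to the line above:

70·x·y^2 + 10·y^2 + 50·y^3 + 196·x·y + 28·y + 140·y^2 - 224·x^2 - 32·x - 160·x·y - 70·x^3 - 10·x^2 - 50·x^2·y - 42·x - 6 - 30·y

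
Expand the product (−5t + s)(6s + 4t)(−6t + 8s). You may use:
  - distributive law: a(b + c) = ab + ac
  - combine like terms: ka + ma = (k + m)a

−4st² − 244s²t + 120t³ + 48s³

(−5t + s)(6s + 4t)(−6t + 8s)
= (−30st − 20t² + 6s² + 4st)(−6t + 8s)    [distributive law]
= (−26st − 20t² + 6s²)(−6t + 8s)    [combine like terms]
= 156st² − 208s²t + 120t³ − 160st² − 36s²t + 48s³    [distributive law]
= −4st² − 244s²t + 120t³ + 48s³    [combine like terms]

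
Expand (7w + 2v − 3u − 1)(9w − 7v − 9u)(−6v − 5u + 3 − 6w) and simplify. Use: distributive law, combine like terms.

(7w + 2v − 3u − 1)(9w − 7v − 9u)(−6v − 5u + 3 − 6w)
= (63w² − 49vw − 63uw + 18vw − 14v² − 18uv − 27uw + 21uv + 27u² − 9w + 7v + 9u)(−6v − 5u + 3 − 6w)    [distributive law]
= (63w² − 31vw − 90uw − 14v² + 3uv + 27u² − 9w + 7v + 9u)(−6v − 5u + 3 − 6w)    [combine like terms]
= −378vw² − 315uw² + 189w² − 378w³ + 186v²w + 155uvw − 93vw + 186vw² + 540uvw + 450u²w − 270uw + 540uw² + 84v³ + 70uv² − 42v² + 84v²w − 18uv² − 15u²v + 9uv − 18uvw − 162u²v − 135u³ + 81u² − 162u²w + 54vw + 45uw − 27w + 54w² − 42v² − 35uv + 21v − 42vw − 54uv − 45u² + 27u − 54uw    [distributive law]
= −192vw² + 225uw² + 243w² − 378w³ + 270v²w + 677uvw − 81vw + 288u²w − 279uw + 84v³ + 52uv² − 84v² − 177u²v − 80uv − 135u³ + 36u² − 27w + 21v + 27u    [combine like terms]

−192vw² + 225uw² + 243w² − 378w³ + 270v²w + 677uvw − 81vw + 288u²w − 279uw + 84v³ + 52uv² − 84v² − 177u²v − 80uv − 135u³ + 36u² − 27w + 21v + 27u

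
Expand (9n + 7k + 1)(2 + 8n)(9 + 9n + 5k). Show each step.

(9n + 7k + 1)(2 + 8n)(9 + 9n + 5k)
= (18n + 72n^2 + 14k + 56kn + 2 + 8n)(9 + 9n + 5k)    [distributive law]
= (26n + 72n^2 + 14k + 56kn + 2)(9 + 9n + 5k)    [combine like terms]
= 234n + 234n^2 + 130kn + 648n^2 + 648n^3 + 360kn^2 + 126k + 126kn + 70k^2 + 504kn + 504kn^2 + 280k^2n + 18 + 18n + 10k    [distributive law]
= 252n + 882n^2 + 760kn + 648n^3 + 864kn^2 + 136k + 70k^2 + 280k^2n + 18    [combine like terms]

252n + 882n^2 + 760kn + 648n^3 + 864kn^2 + 136k + 70k^2 + 280k^2n + 18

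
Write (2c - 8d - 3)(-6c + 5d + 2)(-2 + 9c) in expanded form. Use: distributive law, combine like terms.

(2c - 8d - 3)(-6c + 5d + 2)(-2 + 9c)
= (-12c² + 10cd + 4c + 48cd - 40d² - 16d + 18c - 15d - 6)(-2 + 9c)    [distributive law]
= (-12c² + 58cd + 22c - 40d² - 31d - 6)(-2 + 9c)    [combine like terms]
= 24c² - 108c³ - 116cd + 522c²d - 44c + 198c² + 80d² - 360cd² + 62d - 279cd + 12 - 54c    [distributive law]
= 222c² - 108c³ - 395cd + 522c²d - 98c + 80d² - 360cd² + 62d + 12    [combine like terms]

222c² - 108c³ - 395cd + 522c²d - 98c + 80d² - 360cd² + 62d + 12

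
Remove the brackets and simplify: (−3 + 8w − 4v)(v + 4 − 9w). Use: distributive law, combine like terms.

−19v − 12 + 59w + 44vw − 72w^2 − 4v^2

(−3 + 8w − 4v)(v + 4 − 9w)
= −3v − 12 + 27w + 8vw + 32w − 72w^2 − 4v^2 − 16v + 36vw    [distributive law]
= −19v − 12 + 59w + 44vw − 72w^2 − 4v^2    [combine like terms]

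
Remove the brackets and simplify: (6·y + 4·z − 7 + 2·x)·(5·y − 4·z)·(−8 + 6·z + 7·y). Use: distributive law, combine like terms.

(6·y + 4·z − 7 + 2·x)·(5·y − 4·z)·(−8 + 6·z + 7·y)
= (30·y² − 24·y·z + 20·y·z − 16·z² − 35·y + 28·z + 10·x·y − 8·x·z)·(−8 + 6·z + 7·y)    [distributive law]
= (30·y² − 4·y·z − 16·z² − 35·y + 28·z + 10·x·y − 8·x·z)·(−8 + 6·z + 7·y)    [combine like terms]
= −240·y² + 180·y²·z + 210·y³ + 32·y·z − 24·y·z² − 28·y²·z + 128·z² − 96·z³ − 112·y·z² + 280·y − 210·y·z − 245·y² − 224·z + 168·z² + 196·y·z − 80·x·y + 60·x·y·z + 70·x·y² + 64·x·z − 48·x·z² − 56·x·y·z    [distributive law]
= −485·y² + 152·y²·z + 210·y³ + 18·y·z − 136·y·z² + 296·z² − 96·z³ + 280·y − 224·z − 80·x·y + 4·x·y·z + 70·x·y² + 64·x·z − 48·x·z²    [combine like terms]

−485·y² + 152·y²·z + 210·y³ + 18·y·z − 136·y·z² + 296·z² − 96·z³ + 280·y − 224·z − 80·x·y + 4·x·y·z + 70·x·y² + 64·x·z − 48·x·z²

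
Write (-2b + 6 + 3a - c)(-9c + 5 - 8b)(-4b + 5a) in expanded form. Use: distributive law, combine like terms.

(-2b + 6 + 3a - c)(-9c + 5 - 8b)(-4b + 5a)
= (18bc - 10b + 16b^2 - 54c + 30 - 48b - 27ac + 15a - 24ab + 9c^2 - 5c + 8bc)(-4b + 5a)    [distributive law]
= (26bc - 58b + 16b^2 - 59c + 30 - 27ac + 15a - 24ab + 9c^2)(-4b + 5a)    [combine like terms]
= -104b^2c + 130abc + 232b^2 - 290ab - 64b^3 + 80ab^2 + 236bc - 295ac - 120b + 150a + 108abc - 135a^2c - 60ab + 75a^2 + 96ab^2 - 120a^2b - 36bc^2 + 45ac^2    [distributive law]
= -104b^2c + 238abc + 232b^2 - 350ab - 64b^3 + 176ab^2 + 236bc - 295ac - 120b + 150a - 135a^2c + 75a^2 - 120a^2b - 36bc^2 + 45ac^2    [combine like terms]

-104b^2c + 238abc + 232b^2 - 350ab - 64b^3 + 176ab^2 + 236bc - 295ac - 120b + 150a - 135a^2c + 75a^2 - 120a^2b - 36bc^2 + 45ac^2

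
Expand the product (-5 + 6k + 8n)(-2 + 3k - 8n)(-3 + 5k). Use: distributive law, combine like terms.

(-5 + 6k + 8n)(-2 + 3k - 8n)(-3 + 5k)
= (10 - 15k + 40n - 12k + 18k^2 - 48kn - 16n + 24kn - 64n^2)(-3 + 5k)    [distributive law]
= (10 - 27k + 24n + 18k^2 - 24kn - 64n^2)(-3 + 5k)    [combine like terms]
= -30 + 50k + 81k - 135k^2 - 72n + 120kn - 54k^2 + 90k^3 + 72kn - 120k^2n + 192n^2 - 320kn^2    [distributive law]
= -30 + 131k - 189k^2 - 72n + 192kn + 90k^3 - 120k^2n + 192n^2 - 320kn^2    [combine like terms]

-30 + 131k - 189k^2 - 72n + 192kn + 90k^3 - 120k^2n + 192n^2 - 320kn^2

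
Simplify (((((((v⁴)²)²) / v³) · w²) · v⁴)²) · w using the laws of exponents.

v³⁴·w⁵

(((((((v⁴)²)²) / v³) · w²) · v⁴)²) · w
= (((((((v⁴)²)²) / v³) · w²)²) · ((v⁴)²)) · w    [power of a product]
= (((((((v⁴)²)²) / v³)²) · ((w²)²)) · ((v⁴)²)) · w    [power of a product]
= (((((((v⁴)²)²)²) / ((v³)²)) · ((w²)²)) · ((v⁴)²)) · w    [power of a quotient]
= ((((((v⁴)²)⁴) / ((v³)²)) · ((w²)²)) · ((v⁴)²)) · w    [power of a power]
= (((((v⁴)⁸) / ((v³)²)) · ((w²)²)) · ((v⁴)²)) · w    [power of a power]
= (((v³² / ((v³)²)) · ((w²)²)) · ((v⁴)²)) · w    [power of a power]
= (((v³² / v⁶) · ((w²)²)) · ((v⁴)²)) · w    [power of a power]
= ((v²⁶ · ((w²)²)) · ((v⁴)²)) · w    [quotient of powers]
= ((v²⁶ · w⁴) · ((v⁴)²)) · w    [power of a power]
= ((v²⁶ · w⁴) · v⁸) · w    [power of a power]
= v³⁴·w⁵    [product of powers]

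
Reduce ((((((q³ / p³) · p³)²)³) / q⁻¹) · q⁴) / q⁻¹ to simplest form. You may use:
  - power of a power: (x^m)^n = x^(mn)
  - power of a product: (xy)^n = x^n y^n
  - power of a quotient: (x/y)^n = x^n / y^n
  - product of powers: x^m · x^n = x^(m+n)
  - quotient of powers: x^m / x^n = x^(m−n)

q²⁴

((((((q³ / p³) · p³)²)³) / q⁻¹) · q⁴) / q⁻¹
= (((((q³ / p³) · p³)⁶) / q⁻¹) · q⁴) / q⁻¹    [power of a power]
= (((((q³ / p³)⁶) · ((p³)⁶)) / q⁻¹) · q⁴) / q⁻¹    [power of a product]
= ((((((q³)⁶) / ((p³)⁶)) · ((p³)⁶)) / q⁻¹) · q⁴) / q⁻¹    [power of a quotient]
= ((((q¹⁸ / ((p³)⁶)) · ((p³)⁶)) / q⁻¹) · q⁴) / q⁻¹    [power of a power]
= ((((q¹⁸ / p¹⁸) · ((p³)⁶)) / q⁻¹) · q⁴) / q⁻¹    [power of a power]
= ((((q¹⁸ / p¹⁸) · p¹⁸) / q⁻¹) · q⁴) / q⁻¹    [power of a power]
= q²⁴    [quotient of powers; product of powers]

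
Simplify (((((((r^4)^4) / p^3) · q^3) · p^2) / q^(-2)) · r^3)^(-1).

pq^(-5)r^(-19)

(((((((r^4)^4) / p^3) · q^3) · p^2) / q^(-2)) · r^3)^(-1)
= (((((((r^4)^4) / p^3) · q^3) · p^2) / q^(-2))^(-1)) · ((r^3)^(-1))    [power of a product]
= (((((((r^4)^4) / p^3) · q^3) · p^2)^(-1)) / ((q^(-2))^(-1))) · ((r^3)^(-1))    [power of a quotient]
= (((((((r^4)^4) / p^3) · q^3)^(-1)) · ((p^2)^(-1))) / ((q^(-2))^(-1))) · ((r^3)^(-1))    [power of a product]
= (((((((r^4)^4) / p^3)^(-1)) · ((q^3)^(-1))) · ((p^2)^(-1))) / ((q^(-2))^(-1))) · ((r^3)^(-1))    [power of a product]
= (((((((r^4)^4)^(-1)) / ((p^3)^(-1))) · ((q^3)^(-1))) · ((p^2)^(-1))) / ((q^(-2))^(-1))) · ((r^3)^(-1))    [power of a quotient]
= ((((((r^4)^(-4)) / ((p^3)^(-1))) · ((q^3)^(-1))) · ((p^2)^(-1))) / ((q^(-2))^(-1))) · ((r^3)^(-1))    [power of a power]
= ((((r^(-16) / ((p^3)^(-1))) · ((q^3)^(-1))) · ((p^2)^(-1))) / ((q^(-2))^(-1))) · ((r^3)^(-1))    [power of a power]
= ((((r^(-16) / p^(-3)) · ((q^3)^(-1))) · ((p^2)^(-1))) / ((q^(-2))^(-1))) · ((r^3)^(-1))    [power of a power]
= ((((r^(-16) / p^(-3)) · q^(-3)) · ((p^2)^(-1))) / ((q^(-2))^(-1))) · ((r^3)^(-1))    [power of a power]
= ((((r^(-16) / p^(-3)) · q^(-3)) · p^(-2)) / ((q^(-2))^(-1))) · ((r^3)^(-1))    [power of a power]
= ((((r^(-16) / p^(-3)) · q^(-3)) · p^(-2)) / q^2) · ((r^3)^(-1))    [power of a power]
= ((((r^(-16) / p^(-3)) · q^(-3)) · p^(-2)) / q^2) · r^(-3)    [power of a power]
= pq^(-5)r^(-19)    [quotient of powers; product of powers]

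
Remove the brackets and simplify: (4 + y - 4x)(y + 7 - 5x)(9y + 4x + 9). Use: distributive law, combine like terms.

(4 + y - 4x)(y + 7 - 5x)(9y + 4x + 9)
= (4y + 28 - 20x + y^2 + 7y - 5xy - 4xy - 28x + 20x^2)(9y + 4x + 9)    [distributive law]
= (11y + 28 - 48x + y^2 - 9xy + 20x^2)(9y + 4x + 9)    [combine like terms]
= 99y^2 + 44xy + 99y + 252y + 112x + 252 - 432xy - 192x^2 - 432x + 9y^3 + 4xy^2 + 9y^2 - 81xy^2 - 36x^2y - 81xy + 180x^2y + 80x^3 + 180x^2    [distributive law]
= 108y^2 - 469xy + 351y - 320x + 252 - 12x^2 + 9y^3 - 77xy^2 + 144x^2y + 80x^3    [combine like terms]

108y^2 - 469xy + 351y - 320x + 252 - 12x^2 + 9y^3 - 77xy^2 + 144x^2y + 80x^3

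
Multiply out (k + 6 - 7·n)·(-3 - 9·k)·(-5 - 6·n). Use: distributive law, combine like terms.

(k + 6 - 7·n)·(-3 - 9·k)·(-5 - 6·n)
= (-3·k - 9·k^2 - 18 - 54·k + 21·n + 63·k·n)·(-5 - 6·n)    [distributive law]
= (-57·k - 9·k^2 - 18 + 21·n + 63·k·n)·(-5 - 6·n)    [combine like terms]
= 285·k + 342·k·n + 45·k^2 + 54·k^2·n + 90 + 108·n - 105·n - 126·n^2 - 315·k·n - 378·k·n^2    [distributive law]
= 285·k + 27·k·n + 45·k^2 + 54·k^2·n + 90 + 3·n - 126·n^2 - 378·k·n^2    [combine like terms]

285·k + 27·k·n + 45·k^2 + 54·k^2·n + 90 + 3·n - 126·n^2 - 378·k·n^2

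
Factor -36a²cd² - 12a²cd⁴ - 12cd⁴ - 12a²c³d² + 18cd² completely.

-36a²cd² - 12a²cd⁴ - 12cd⁴ - 12a²c³d² + 18cd²
= 6(-6a²cd² - 2a²cd⁴ - 2cd⁴ - 2a²c³d² + 3cd²)    [factor out 6]
= 6cd²(-6a² - 2a²d² - 2d² - 2a²c² + 3)    [factor out cd²]

6cd²(-6a² - 2a²d² - 2d² - 2a²c² + 3)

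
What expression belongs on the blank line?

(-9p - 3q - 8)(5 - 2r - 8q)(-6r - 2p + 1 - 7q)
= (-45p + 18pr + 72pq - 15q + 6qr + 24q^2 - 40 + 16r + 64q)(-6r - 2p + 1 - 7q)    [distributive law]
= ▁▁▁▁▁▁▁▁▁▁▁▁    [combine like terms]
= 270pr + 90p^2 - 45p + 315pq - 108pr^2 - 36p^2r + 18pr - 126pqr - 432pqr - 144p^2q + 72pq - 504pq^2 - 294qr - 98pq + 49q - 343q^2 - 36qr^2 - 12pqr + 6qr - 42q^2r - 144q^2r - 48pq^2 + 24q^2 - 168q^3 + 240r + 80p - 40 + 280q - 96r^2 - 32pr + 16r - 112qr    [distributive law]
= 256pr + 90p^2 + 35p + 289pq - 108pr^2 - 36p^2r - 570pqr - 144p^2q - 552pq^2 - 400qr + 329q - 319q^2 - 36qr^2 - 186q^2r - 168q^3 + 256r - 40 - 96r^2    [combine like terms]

By combine like terms:

(-45p + 18pr + 72pq + 49q + 6qr + 24q^2 - 40 + 16r)(-6r - 2p + 1 - 7q)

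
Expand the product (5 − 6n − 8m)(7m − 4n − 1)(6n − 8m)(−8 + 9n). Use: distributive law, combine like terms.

−2600mn + 5346mn² + 2752m² − 1048m²n + 402n² − 1908n³ + 240n − 320m − 2268mn³ − 2304m²n² + 1296n⁴ − 3584m³ + 4032m³n

(5 − 6n − 8m)(7m − 4n − 1)(6n − 8m)(−8 + 9n)
= (35m − 20n − 5 − 42mn + 24n² + 6n − 56m² + 32mn + 8m)(6n − 8m)(−8 + 9n)    [distributive law]
= (43m − 14n − 5 − 10mn + 24n² − 56m²)(6n − 8m)(−8 + 9n)    [combine like terms]
= (258mn − 344m² − 84n² + 112mn − 30n + 40m − 60mn² + 80m²n + 144n³ − 192mn² − 336m²n + 448m³)(−8 + 9n)    [distributive law]
= (370mn − 344m² − 84n² − 30n + 40m − 252mn² − 256m²n + 144n³ + 448m³)(−8 + 9n)    [combine like terms]
= −2960mn + 3330mn² + 2752m² − 3096m²n + 672n² − 756n³ + 240n − 270n² − 320m + 360mn + 2016mn² − 2268mn³ + 2048m²n − 2304m²n² − 1152n³ + 1296n⁴ − 3584m³ + 4032m³n    [distributive law]
= −2600mn + 5346mn² + 2752m² − 1048m²n + 402n² − 1908n³ + 240n − 320m − 2268mn³ − 2304m²n² + 1296n⁴ − 3584m³ + 4032m³n    [combine like terms]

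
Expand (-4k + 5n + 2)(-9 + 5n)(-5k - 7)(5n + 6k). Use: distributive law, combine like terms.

990k^2n - 1080k^3 + 660kn - 972k^2 - 250k^2n^2 + 600k^3n + 525kn^2 + 1225n^2 - 625kn^3 - 875n^3 + 630n + 756k

(-4k + 5n + 2)(-9 + 5n)(-5k - 7)(5n + 6k)
= (36k - 20kn - 45n + 25n^2 - 18 + 10n)(-5k - 7)(5n + 6k)    [distributive law]
= (36k - 20kn - 35n + 25n^2 - 18)(-5k - 7)(5n + 6k)    [combine like terms]
= (-180k^2 - 252k + 100k^2n + 140kn + 175kn + 245n - 125kn^2 - 175n^2 + 90k + 126)(5n + 6k)    [distributive law]
= (-180k^2 - 162k + 100k^2n + 315kn + 245n - 125kn^2 - 175n^2 + 126)(5n + 6k)    [combine like terms]
= -900k^2n - 1080k^3 - 810kn - 972k^2 + 500k^2n^2 + 600k^3n + 1575kn^2 + 1890k^2n + 1225n^2 + 1470kn - 625kn^3 - 750k^2n^2 - 875n^3 - 1050kn^2 + 630n + 756k    [distributive law]
= 990k^2n - 1080k^3 + 660kn - 972k^2 - 250k^2n^2 + 600k^3n + 525kn^2 + 1225n^2 - 625kn^3 - 875n^3 + 630n + 756k    [combine like terms]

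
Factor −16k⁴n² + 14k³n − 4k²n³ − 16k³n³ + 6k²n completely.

2k²n(−8k²n + 7k − 2n² − 8kn² + 3)

−16k⁴n² + 14k³n − 4k²n³ − 16k³n³ + 6k²n
= 2(−8k⁴n² + 7k³n − 2k²n³ − 8k³n³ + 3k²n)    [factor out 2]
= 2k²n(−8k²n + 7k − 2n² − 8kn² + 3)    [factor out k²n]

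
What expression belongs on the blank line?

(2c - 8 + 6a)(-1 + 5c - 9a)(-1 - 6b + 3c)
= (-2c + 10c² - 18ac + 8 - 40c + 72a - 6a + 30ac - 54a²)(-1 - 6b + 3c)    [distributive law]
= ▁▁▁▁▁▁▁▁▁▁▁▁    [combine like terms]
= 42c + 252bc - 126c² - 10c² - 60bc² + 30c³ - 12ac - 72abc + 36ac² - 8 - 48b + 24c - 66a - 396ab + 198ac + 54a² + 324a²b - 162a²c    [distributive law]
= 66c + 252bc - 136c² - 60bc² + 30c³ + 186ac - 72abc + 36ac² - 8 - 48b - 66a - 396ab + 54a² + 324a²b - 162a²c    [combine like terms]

By combine like terms:

(-42c + 10c² + 12ac + 8 + 66a - 54a²)(-1 - 6b + 3c)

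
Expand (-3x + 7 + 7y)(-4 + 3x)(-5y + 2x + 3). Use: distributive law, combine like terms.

-158xy + 39x^2 + 43x + 87x^2y - 18x^3 + 56y - 84 + 140y^2 - 105xy^2

(-3x + 7 + 7y)(-4 + 3x)(-5y + 2x + 3)
= (12x - 9x^2 - 28 + 21x - 28y + 21xy)(-5y + 2x + 3)    [distributive law]
= (33x - 9x^2 - 28 - 28y + 21xy)(-5y + 2x + 3)    [combine like terms]
= -165xy + 66x^2 + 99x + 45x^2y - 18x^3 - 27x^2 + 140y - 56x - 84 + 140y^2 - 56xy - 84y - 105xy^2 + 42x^2y + 63xy    [distributive law]
= -158xy + 39x^2 + 43x + 87x^2y - 18x^3 + 56y - 84 + 140y^2 - 105xy^2    [combine like terms]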